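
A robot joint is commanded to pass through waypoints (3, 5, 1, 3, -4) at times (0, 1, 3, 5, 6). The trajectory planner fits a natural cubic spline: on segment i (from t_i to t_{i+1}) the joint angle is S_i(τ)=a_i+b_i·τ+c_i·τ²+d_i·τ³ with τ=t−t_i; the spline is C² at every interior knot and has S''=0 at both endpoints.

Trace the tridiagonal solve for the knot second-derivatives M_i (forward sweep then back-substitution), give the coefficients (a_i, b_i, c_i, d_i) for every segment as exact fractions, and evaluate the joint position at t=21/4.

Δ: Δ0=2, Δ1=-2, Δ2=1, Δ3=-7
row 1: diag=6, rhs=-24; c'=1/3, d'=-4
row 2: denom=8−2·1/3=22/3; d'=(18−2·-4)/(22/3)=39/11
row 3: denom=6−2·3/11=60/11; d'=(-48−2·39/11)/(60/11)=-101/10
back: M3=-101/10
back: M2=39/11−3/11·-101/10=63/10
back: M1=-4−1/3·63/10=-61/10
M: M0=0, M1=-61/10, M2=63/10, M3=-101/10, M4=0
seg 0: a=3, c=M0/2=0, d=(M1−M0)/(6·1)=-61/60, b=Δ0−h0·(2M0+M1)/6=181/60
seg 1: a=5, c=M1/2=-61/20, d=(M2−M1)/(6·2)=31/30, b=Δ1−h1·(2M1+M2)/6=-1/30
seg 2: a=1, c=M2/2=63/20, d=(M3−M2)/(6·2)=-41/30, b=Δ2−h2·(2M2+M3)/6=1/6
seg 3: a=3, c=M3/2=-101/20, d=(M4−M3)/(6·1)=101/60, b=Δ3−h3·(2M3+M4)/6=-109/30
t_q=21/4 → seg 3, τ=1/4; S=3+-109/30·τ+-101/20·τ²+101/60·τ³=2307/1280

  seg 0: a=3 b=181/60 c=0 d=-61/60
  seg 1: a=5 b=-1/30 c=-61/20 d=31/30
  seg 2: a=1 b=1/6 c=63/20 d=-41/30
  seg 3: a=3 b=-109/30 c=-101/20 d=101/60
S(21/4) = 2307/1280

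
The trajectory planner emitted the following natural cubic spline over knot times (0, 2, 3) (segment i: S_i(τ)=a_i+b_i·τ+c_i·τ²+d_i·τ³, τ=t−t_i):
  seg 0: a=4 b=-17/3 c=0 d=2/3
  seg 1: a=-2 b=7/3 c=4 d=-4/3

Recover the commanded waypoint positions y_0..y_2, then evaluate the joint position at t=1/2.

y_0=4 y_1=-2 y_2=3
S(1/2) = 5/4

y_0 = S_0(0) = a_0 = 4
y_1 = S_1(0) = a_1 = -2
y_2 = S_1(1) = 3
t_q=1/2 is in segment 0 (τ=1/2); S_0(τ)=5/4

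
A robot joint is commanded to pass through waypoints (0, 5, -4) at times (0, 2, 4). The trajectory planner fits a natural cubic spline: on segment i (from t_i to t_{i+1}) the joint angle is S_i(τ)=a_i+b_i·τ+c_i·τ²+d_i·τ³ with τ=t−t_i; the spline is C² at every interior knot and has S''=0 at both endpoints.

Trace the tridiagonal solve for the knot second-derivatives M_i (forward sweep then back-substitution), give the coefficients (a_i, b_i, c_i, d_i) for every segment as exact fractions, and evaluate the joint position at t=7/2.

Δ: Δ0=5/2, Δ1=-9/2
row 1: diag=8, rhs=-42; c'=1/4, d'=-21/4
back: M1=-21/4
M: M0=0, M1=-21/4, M2=0
seg 0: a=0, c=M0/2=0, d=(M1−M0)/(6·2)=-7/16, b=Δ0−h0·(2M0+M1)/6=17/4
seg 1: a=5, c=M1/2=-21/8, d=(M2−M1)/(6·2)=7/16, b=Δ1−h1·(2M1+M2)/6=-1
t_q=7/2 → seg 1, τ=3/2; S=5+-1·τ+-21/8·τ²+7/16·τ³=-119/128

  seg 0: a=0 b=17/4 c=0 d=-7/16
  seg 1: a=5 b=-1 c=-21/8 d=7/16
S(7/2) = -119/128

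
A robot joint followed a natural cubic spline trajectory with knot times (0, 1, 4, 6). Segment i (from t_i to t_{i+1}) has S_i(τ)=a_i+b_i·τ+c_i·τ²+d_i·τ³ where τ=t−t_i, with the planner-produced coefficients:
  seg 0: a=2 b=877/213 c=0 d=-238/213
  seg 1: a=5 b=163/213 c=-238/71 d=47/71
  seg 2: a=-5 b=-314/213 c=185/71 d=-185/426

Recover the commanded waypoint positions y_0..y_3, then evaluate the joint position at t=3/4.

y_0 = S_0(0) = a_0 = 2
y_1 = S_1(0) = a_1 = 5
y_2 = S_2(0) = a_2 = -5
y_3 = S_2(2) = -1
t_q=3/4 is in segment 0 (τ=3/4); S_0(τ)=10489/2272

y_0=2 y_1=5 y_2=-5 y_3=-1
S(3/4) = 10489/2272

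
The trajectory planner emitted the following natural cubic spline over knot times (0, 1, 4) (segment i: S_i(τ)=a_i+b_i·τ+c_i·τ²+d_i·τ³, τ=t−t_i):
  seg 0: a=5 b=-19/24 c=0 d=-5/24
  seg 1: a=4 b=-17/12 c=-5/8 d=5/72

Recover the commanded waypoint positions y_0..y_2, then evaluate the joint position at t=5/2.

y_0 = S_0(0) = a_0 = 5
y_1 = S_1(0) = a_1 = 4
y_2 = S_1(3) = -4
t_q=5/2 is in segment 1 (τ=3/2); S_1(τ)=45/64

y_0=5 y_1=4 y_2=-4
S(5/2) = 45/64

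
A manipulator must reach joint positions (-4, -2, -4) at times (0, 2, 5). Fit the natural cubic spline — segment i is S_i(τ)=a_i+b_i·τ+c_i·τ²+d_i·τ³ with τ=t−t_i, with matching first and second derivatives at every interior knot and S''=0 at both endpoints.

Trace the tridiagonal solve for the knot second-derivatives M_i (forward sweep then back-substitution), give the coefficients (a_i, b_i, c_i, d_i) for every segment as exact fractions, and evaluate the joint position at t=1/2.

  seg 0: a=-4 b=4/3 c=0 d=-1/12
  seg 1: a=-2 b=1/3 c=-1/2 d=1/18
S(1/2) = -107/32

Δ: Δ0=1, Δ1=-2/3
row 1: diag=10, rhs=-10; c'=3/10, d'=-1
back: M1=-1
M: M0=0, M1=-1, M2=0
seg 0: a=-4, c=M0/2=0, d=(M1−M0)/(6·2)=-1/12, b=Δ0−h0·(2M0+M1)/6=4/3
seg 1: a=-2, c=M1/2=-1/2, d=(M2−M1)/(6·3)=1/18, b=Δ1−h1·(2M1+M2)/6=1/3
t_q=1/2 → seg 0, τ=1/2; S=-4+4/3·τ+0·τ²+-1/12·τ³=-107/32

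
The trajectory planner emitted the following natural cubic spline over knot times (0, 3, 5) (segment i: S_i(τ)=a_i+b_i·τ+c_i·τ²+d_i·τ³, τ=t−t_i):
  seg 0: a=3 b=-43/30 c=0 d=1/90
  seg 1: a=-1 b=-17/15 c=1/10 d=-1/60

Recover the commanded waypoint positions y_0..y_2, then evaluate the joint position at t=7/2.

y_0 = S_0(0) = a_0 = 3
y_1 = S_1(0) = a_1 = -1
y_2 = S_1(2) = -3
t_q=7/2 is in segment 1 (τ=1/2); S_1(τ)=-247/160

y_0=3 y_1=-1 y_2=-3
S(7/2) = -247/160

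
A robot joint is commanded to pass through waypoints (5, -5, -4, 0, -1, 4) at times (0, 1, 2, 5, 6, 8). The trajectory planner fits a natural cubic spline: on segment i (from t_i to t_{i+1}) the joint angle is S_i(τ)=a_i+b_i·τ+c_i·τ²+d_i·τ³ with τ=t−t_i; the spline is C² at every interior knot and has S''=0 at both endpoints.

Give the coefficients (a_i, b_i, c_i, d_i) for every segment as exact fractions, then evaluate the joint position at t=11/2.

  seg 0: a=5 b=-95303/7446 c=0 d=20843/7446
  seg 1: a=-5 b=-16387/3723 c=20843/2482 d=-22309/7446
  seg 2: a=-4 b=25357/7446 c=-733/1241 d=-745/22338
  seg 3: a=0 b=-3868/3723 c=-2211/2482 d=6923/7446
  seg 4: a=-1 b=-233/7446 c=2356/1241 d=-1178/3723
S(11/2) = -12429/19856

Δ: Δ0=-10, Δ1=1, Δ2=4/3, Δ3=-1, Δ4=5/2
row 1: diag=4, rhs=66; c'=1/4, d'=33/2
row 2: denom=8−1·1/4=31/4; d'=(2−1·33/2)/(31/4)=-58/31
row 3: denom=8−3·12/31=212/31; d'=(-14−3·-58/31)/(212/31)=-65/53
row 4: denom=6−1·31/212=1241/212; d'=(21−1·-65/53)/(1241/212)=4712/1241
back: M4=4712/1241
back: M3=-65/53−31/212·4712/1241=-2211/1241
back: M2=-58/31−12/31·-2211/1241=-1466/1241
back: M1=33/2−1/4·-1466/1241=20843/1241
M: M0=0, M1=20843/1241, M2=-1466/1241, M3=-2211/1241, M4=4712/1241, M5=0
seg 0: a=5, c=M0/2=0, d=(M1−M0)/(6·1)=20843/7446, b=Δ0−h0·(2M0+M1)/6=-95303/7446
seg 1: a=-5, c=M1/2=20843/2482, d=(M2−M1)/(6·1)=-22309/7446, b=Δ1−h1·(2M1+M2)/6=-16387/3723
seg 2: a=-4, c=M2/2=-733/1241, d=(M3−M2)/(6·3)=-745/22338, b=Δ2−h2·(2M2+M3)/6=25357/7446
seg 3: a=0, c=M3/2=-2211/2482, d=(M4−M3)/(6·1)=6923/7446, b=Δ3−h3·(2M3+M4)/6=-3868/3723
seg 4: a=-1, c=M4/2=2356/1241, d=(M5−M4)/(6·2)=-1178/3723, b=Δ4−h4·(2M4+M5)/6=-233/7446
t_q=11/2 → seg 3, τ=1/2; S=0+-3868/3723·τ+-2211/2482·τ²+6923/7446·τ³=-12429/19856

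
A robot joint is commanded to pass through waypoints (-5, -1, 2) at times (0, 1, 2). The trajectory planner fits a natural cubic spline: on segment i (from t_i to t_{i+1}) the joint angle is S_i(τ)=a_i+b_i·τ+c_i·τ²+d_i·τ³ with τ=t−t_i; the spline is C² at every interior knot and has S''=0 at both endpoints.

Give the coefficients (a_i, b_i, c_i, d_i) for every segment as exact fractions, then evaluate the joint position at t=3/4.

  seg 0: a=-5 b=17/4 c=0 d=-1/4
  seg 1: a=-1 b=7/2 c=-3/4 d=1/4
S(3/4) = -491/256

Δ: Δ0=4, Δ1=3
row 1: diag=4, rhs=-6; c'=1/4, d'=-3/2
back: M1=-3/2
M: M0=0, M1=-3/2, M2=0
seg 0: a=-5, c=M0/2=0, d=(M1−M0)/(6·1)=-1/4, b=Δ0−h0·(2M0+M1)/6=17/4
seg 1: a=-1, c=M1/2=-3/4, d=(M2−M1)/(6·1)=1/4, b=Δ1−h1·(2M1+M2)/6=7/2
t_q=3/4 → seg 0, τ=3/4; S=-5+17/4·τ+0·τ²+-1/4·τ³=-491/256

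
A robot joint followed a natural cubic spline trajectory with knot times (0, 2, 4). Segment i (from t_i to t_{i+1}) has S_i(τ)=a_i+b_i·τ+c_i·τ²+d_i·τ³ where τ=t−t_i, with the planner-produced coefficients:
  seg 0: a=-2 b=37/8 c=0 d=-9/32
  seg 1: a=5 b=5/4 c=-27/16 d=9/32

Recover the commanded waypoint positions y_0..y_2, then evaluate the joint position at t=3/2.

y_0 = S_0(0) = a_0 = -2
y_1 = S_1(0) = a_1 = 5
y_2 = S_1(2) = 3
t_q=3/2 is in segment 0 (τ=3/2); S_0(τ)=1021/256

y_0=-2 y_1=5 y_2=3
S(3/2) = 1021/256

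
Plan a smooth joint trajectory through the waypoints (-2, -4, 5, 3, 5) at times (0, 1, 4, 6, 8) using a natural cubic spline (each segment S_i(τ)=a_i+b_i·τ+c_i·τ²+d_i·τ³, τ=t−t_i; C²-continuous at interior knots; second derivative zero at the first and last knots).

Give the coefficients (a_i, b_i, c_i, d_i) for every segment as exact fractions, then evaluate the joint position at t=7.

  seg 0: a=-2 b=-195/67 c=0 d=61/67
  seg 1: a=-4 b=-12/67 c=183/67 d=-112/201
  seg 2: a=5 b=78/67 c=-153/67 d=161/268
  seg 3: a=3 b=-51/67 c=177/134 d=-59/268
S(7) = 895/268

Δ: Δ0=-2, Δ1=3, Δ2=-1, Δ3=1
row 1: diag=8, rhs=30; c'=3/8, d'=15/4
row 2: denom=10−3·3/8=71/8; d'=(-24−3·15/4)/(71/8)=-282/71
row 3: denom=8−2·16/71=536/71; d'=(12−2·-282/71)/(536/71)=177/67
back: M3=177/67
back: M2=-282/71−16/71·177/67=-306/67
back: M1=15/4−3/8·-306/67=366/67
M: M0=0, M1=366/67, M2=-306/67, M3=177/67, M4=0
seg 0: a=-2, c=M0/2=0, d=(M1−M0)/(6·1)=61/67, b=Δ0−h0·(2M0+M1)/6=-195/67
seg 1: a=-4, c=M1/2=183/67, d=(M2−M1)/(6·3)=-112/201, b=Δ1−h1·(2M1+M2)/6=-12/67
seg 2: a=5, c=M2/2=-153/67, d=(M3−M2)/(6·2)=161/268, b=Δ2−h2·(2M2+M3)/6=78/67
seg 3: a=3, c=M3/2=177/134, d=(M4−M3)/(6·2)=-59/268, b=Δ3−h3·(2M3+M4)/6=-51/67
t_q=7 → seg 3, τ=1; S=3+-51/67·τ+177/134·τ²+-59/268·τ³=895/268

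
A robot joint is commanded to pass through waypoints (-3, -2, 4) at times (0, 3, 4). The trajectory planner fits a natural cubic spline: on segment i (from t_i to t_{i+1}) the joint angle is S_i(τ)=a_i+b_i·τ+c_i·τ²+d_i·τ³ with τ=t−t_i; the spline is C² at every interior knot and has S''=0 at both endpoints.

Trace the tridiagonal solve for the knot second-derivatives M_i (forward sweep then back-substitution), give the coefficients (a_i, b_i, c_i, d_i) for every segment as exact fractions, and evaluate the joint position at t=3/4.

  seg 0: a=-3 b=-43/24 c=0 d=17/72
  seg 1: a=-2 b=55/12 c=17/8 d=-17/24
S(3/4) = -2173/512

Δ: Δ0=1/3, Δ1=6
row 1: diag=8, rhs=34; c'=1/8, d'=17/4
back: M1=17/4
M: M0=0, M1=17/4, M2=0
seg 0: a=-3, c=M0/2=0, d=(M1−M0)/(6·3)=17/72, b=Δ0−h0·(2M0+M1)/6=-43/24
seg 1: a=-2, c=M1/2=17/8, d=(M2−M1)/(6·1)=-17/24, b=Δ1−h1·(2M1+M2)/6=55/12
t_q=3/4 → seg 0, τ=3/4; S=-3+-43/24·τ+0·τ²+17/72·τ³=-2173/512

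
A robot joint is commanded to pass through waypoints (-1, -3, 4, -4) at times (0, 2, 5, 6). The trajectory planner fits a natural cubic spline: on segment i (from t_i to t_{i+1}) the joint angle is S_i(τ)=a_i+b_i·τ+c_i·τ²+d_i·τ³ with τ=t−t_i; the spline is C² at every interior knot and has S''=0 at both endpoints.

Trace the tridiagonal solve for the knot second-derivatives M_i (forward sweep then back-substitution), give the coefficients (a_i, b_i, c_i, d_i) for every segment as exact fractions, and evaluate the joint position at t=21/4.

Δ: Δ0=-1, Δ1=7/3, Δ2=-8
row 1: diag=10, rhs=20; c'=3/10, d'=2
row 2: denom=8−3·3/10=71/10; d'=(-62−3·2)/(71/10)=-680/71
back: M2=-680/71
back: M1=2−3/10·-680/71=346/71
M: M0=0, M1=346/71, M2=-680/71, M3=0
seg 0: a=-1, c=M0/2=0, d=(M1−M0)/(6·2)=173/426, b=Δ0−h0·(2M0+M1)/6=-559/213
seg 1: a=-3, c=M1/2=173/71, d=(M2−M1)/(6·3)=-57/71, b=Δ1−h1·(2M1+M2)/6=479/213
seg 2: a=4, c=M2/2=-340/71, d=(M3−M2)/(6·1)=340/213, b=Δ2−h2·(2M2+M3)/6=-1024/213
t_q=21/4 → seg 2, τ=1/4; S=4+-1024/213·τ+-340/71·τ²+340/213·τ³=2867/1136

  seg 0: a=-1 b=-559/213 c=0 d=173/426
  seg 1: a=-3 b=479/213 c=173/71 d=-57/71
  seg 2: a=4 b=-1024/213 c=-340/71 d=340/213
S(21/4) = 2867/1136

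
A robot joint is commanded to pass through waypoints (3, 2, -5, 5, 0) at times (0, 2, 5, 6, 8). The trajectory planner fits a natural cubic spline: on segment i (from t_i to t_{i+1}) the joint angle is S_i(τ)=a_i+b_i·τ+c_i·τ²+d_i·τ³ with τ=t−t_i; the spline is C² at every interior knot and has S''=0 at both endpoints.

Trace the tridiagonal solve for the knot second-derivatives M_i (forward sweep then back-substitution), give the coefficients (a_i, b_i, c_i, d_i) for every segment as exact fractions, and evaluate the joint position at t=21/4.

Δ: Δ0=-1/2, Δ1=-7/3, Δ2=10, Δ3=-5/2
row 1: diag=10, rhs=-11; c'=3/10, d'=-11/10
row 2: denom=8−3·3/10=71/10; d'=(74−3·-11/10)/(71/10)=773/71
row 3: denom=6−1·10/71=416/71; d'=(-75−1·773/71)/(416/71)=-3049/208
back: M3=-3049/208
back: M2=773/71−10/71·-3049/208=1347/104
back: M1=-11/10−3/10·1347/104=-1037/208
M: M0=0, M1=-1037/208, M2=1347/104, M3=-3049/208, M4=0
seg 0: a=3, c=M0/2=0, d=(M1−M0)/(6·2)=-1037/2496, b=Δ0−h0·(2M0+M1)/6=725/624
seg 1: a=2, c=M1/2=-1037/416, d=(M2−M1)/(6·3)=287/288, b=Δ1−h1·(2M1+M2)/6=-1193/312
seg 2: a=-5, c=M2/2=1347/208, d=(M3−M2)/(6·1)=-5743/1248, b=Δ2−h2·(2M2+M3)/6=10141/1248
seg 3: a=5, c=M3/2=-3049/416, d=(M4−M3)/(6·2)=3049/2496, b=Δ3−h3·(2M3+M4)/6=2269/312
t_q=21/4 → seg 2, τ=1/4; S=-5+10141/1248·τ+1347/208·τ²+-5743/1248·τ³=-70173/26624

  seg 0: a=3 b=725/624 c=0 d=-1037/2496
  seg 1: a=2 b=-1193/312 c=-1037/416 d=287/288
  seg 2: a=-5 b=10141/1248 c=1347/208 d=-5743/1248
  seg 3: a=5 b=2269/312 c=-3049/416 d=3049/2496
S(21/4) = -70173/26624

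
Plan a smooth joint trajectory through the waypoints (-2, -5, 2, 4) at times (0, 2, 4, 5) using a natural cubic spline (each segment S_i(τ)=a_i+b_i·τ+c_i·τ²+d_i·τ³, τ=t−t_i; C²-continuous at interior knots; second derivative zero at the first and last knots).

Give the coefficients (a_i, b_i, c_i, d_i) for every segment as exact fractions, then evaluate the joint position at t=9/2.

Δ: Δ0=-3/2, Δ1=7/2, Δ2=2
row 1: diag=8, rhs=30; c'=1/4, d'=15/4
row 2: denom=6−2·1/4=11/2; d'=(-9−2·15/4)/(11/2)=-3
back: M2=-3
back: M1=15/4−1/4·-3=9/2
M: M0=0, M1=9/2, M2=-3, M3=0
seg 0: a=-2, c=M0/2=0, d=(M1−M0)/(6·2)=3/8, b=Δ0−h0·(2M0+M1)/6=-3
seg 1: a=-5, c=M1/2=9/4, d=(M2−M1)/(6·2)=-5/8, b=Δ1−h1·(2M1+M2)/6=3/2
seg 2: a=2, c=M2/2=-3/2, d=(M3−M2)/(6·1)=1/2, b=Δ2−h2·(2M2+M3)/6=3
t_q=9/2 → seg 2, τ=1/2; S=2+3·τ+-3/2·τ²+1/2·τ³=51/16

  seg 0: a=-2 b=-3 c=0 d=3/8
  seg 1: a=-5 b=3/2 c=9/4 d=-5/8
  seg 2: a=2 b=3 c=-3/2 d=1/2
S(9/2) = 51/16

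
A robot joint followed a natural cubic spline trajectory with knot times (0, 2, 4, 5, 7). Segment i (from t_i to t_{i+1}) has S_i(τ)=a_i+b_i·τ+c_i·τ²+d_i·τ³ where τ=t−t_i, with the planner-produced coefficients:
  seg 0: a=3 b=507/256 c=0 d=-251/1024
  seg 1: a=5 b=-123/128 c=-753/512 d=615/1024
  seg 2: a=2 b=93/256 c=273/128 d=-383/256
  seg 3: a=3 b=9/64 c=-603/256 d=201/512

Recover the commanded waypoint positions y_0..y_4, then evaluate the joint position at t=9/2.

y_0 = S_0(0) = a_0 = 3
y_1 = S_1(0) = a_1 = 5
y_2 = S_2(0) = a_2 = 2
y_3 = S_3(0) = a_3 = 3
y_4 = S_3(2) = -3
t_q=9/2 is in segment 2 (τ=1/2); S_2(τ)=5177/2048

y_0=3 y_1=5 y_2=2 y_3=3 y_4=-3
S(9/2) = 5177/2048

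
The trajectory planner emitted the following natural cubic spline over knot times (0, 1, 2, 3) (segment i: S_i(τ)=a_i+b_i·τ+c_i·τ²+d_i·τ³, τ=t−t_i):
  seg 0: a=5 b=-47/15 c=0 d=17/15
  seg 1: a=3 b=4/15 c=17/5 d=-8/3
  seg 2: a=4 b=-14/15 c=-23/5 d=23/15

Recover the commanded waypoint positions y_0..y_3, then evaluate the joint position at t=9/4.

y_0 = S_0(0) = a_0 = 5
y_1 = S_1(0) = a_1 = 3
y_2 = S_2(0) = a_2 = 4
y_3 = S_2(1) = 0
t_q=9/4 is in segment 2 (τ=1/4); S_2(τ)=1121/320

y_0=5 y_1=3 y_2=4 y_3=0
S(9/4) = 1121/320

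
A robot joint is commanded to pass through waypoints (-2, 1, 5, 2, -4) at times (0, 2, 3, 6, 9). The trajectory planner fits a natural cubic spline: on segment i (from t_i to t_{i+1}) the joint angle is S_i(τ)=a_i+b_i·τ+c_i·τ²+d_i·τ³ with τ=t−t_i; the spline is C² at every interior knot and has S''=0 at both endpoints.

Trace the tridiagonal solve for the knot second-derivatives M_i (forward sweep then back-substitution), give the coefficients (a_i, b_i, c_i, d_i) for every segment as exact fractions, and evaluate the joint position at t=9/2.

Δ: Δ0=3/2, Δ1=4, Δ2=-1, Δ3=-2
row 1: diag=6, rhs=15; c'=1/6, d'=5/2
row 2: denom=8−1·1/6=47/6; d'=(-30−1·5/2)/(47/6)=-195/47
row 3: denom=12−3·18/47=510/47; d'=(-6−3·-195/47)/(510/47)=101/170
back: M3=101/170
back: M2=-195/47−18/47·101/170=-372/85
back: M1=5/2−1/6·-372/85=549/170
M: M0=0, M1=549/170, M2=-372/85, M3=101/170, M4=0
seg 0: a=-2, c=M0/2=0, d=(M1−M0)/(6·2)=183/680, b=Δ0−h0·(2M0+M1)/6=36/85
seg 1: a=1, c=M1/2=549/340, d=(M2−M1)/(6·1)=-431/340, b=Δ1−h1·(2M1+M2)/6=621/170
seg 2: a=5, c=M2/2=-186/85, d=(M3−M2)/(6·3)=169/612, b=Δ2−h2·(2M2+M3)/6=1047/340
seg 3: a=2, c=M3/2=101/340, d=(M4−M3)/(6·3)=-101/3060, b=Δ3−h3·(2M3+M4)/6=-441/170
t_q=9/2 → seg 2, τ=3/2; S=5+1047/340·τ+-186/85·τ²+169/612·τ³=15307/2720

  seg 0: a=-2 b=36/85 c=0 d=183/680
  seg 1: a=1 b=621/170 c=549/340 d=-431/340
  seg 2: a=5 b=1047/340 c=-186/85 d=169/612
  seg 3: a=2 b=-441/170 c=101/340 d=-101/3060
S(9/2) = 15307/2720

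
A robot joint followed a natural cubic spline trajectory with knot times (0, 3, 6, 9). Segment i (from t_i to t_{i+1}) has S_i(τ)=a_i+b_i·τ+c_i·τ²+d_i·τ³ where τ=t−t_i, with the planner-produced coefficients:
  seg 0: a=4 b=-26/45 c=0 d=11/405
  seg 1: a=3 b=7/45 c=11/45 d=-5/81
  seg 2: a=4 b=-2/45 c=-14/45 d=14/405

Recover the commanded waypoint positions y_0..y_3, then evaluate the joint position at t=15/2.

y_0 = S_0(0) = a_0 = 4
y_1 = S_1(0) = a_1 = 3
y_2 = S_2(0) = a_2 = 4
y_3 = S_2(3) = 2
t_q=15/2 is in segment 2 (τ=3/2); S_2(τ)=67/20

y_0=4 y_1=3 y_2=4 y_3=2
S(15/2) = 67/20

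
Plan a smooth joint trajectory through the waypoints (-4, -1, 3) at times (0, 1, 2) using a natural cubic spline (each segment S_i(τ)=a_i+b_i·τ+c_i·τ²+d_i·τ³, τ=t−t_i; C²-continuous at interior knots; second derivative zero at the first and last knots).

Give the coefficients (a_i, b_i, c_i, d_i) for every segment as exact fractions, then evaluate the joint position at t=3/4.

  seg 0: a=-4 b=11/4 c=0 d=1/4
  seg 1: a=-1 b=7/2 c=3/4 d=-1/4
S(3/4) = -469/256

Δ: Δ0=3, Δ1=4
row 1: diag=4, rhs=6; c'=1/4, d'=3/2
back: M1=3/2
M: M0=0, M1=3/2, M2=0
seg 0: a=-4, c=M0/2=0, d=(M1−M0)/(6·1)=1/4, b=Δ0−h0·(2M0+M1)/6=11/4
seg 1: a=-1, c=M1/2=3/4, d=(M2−M1)/(6·1)=-1/4, b=Δ1−h1·(2M1+M2)/6=7/2
t_q=3/4 → seg 0, τ=3/4; S=-4+11/4·τ+0·τ²+1/4·τ³=-469/256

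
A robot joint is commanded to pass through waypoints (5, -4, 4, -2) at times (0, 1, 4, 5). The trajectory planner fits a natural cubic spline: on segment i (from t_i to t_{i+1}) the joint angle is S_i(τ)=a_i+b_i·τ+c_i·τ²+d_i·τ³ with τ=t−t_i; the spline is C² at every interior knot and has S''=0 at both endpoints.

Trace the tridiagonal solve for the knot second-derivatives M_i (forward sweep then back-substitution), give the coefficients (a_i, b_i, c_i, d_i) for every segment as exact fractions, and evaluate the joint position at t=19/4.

Δ: Δ0=-9, Δ1=8/3, Δ2=-6
row 1: diag=8, rhs=70; c'=3/8, d'=35/4
row 2: denom=8−3·3/8=55/8; d'=(-52−3·35/4)/(55/8)=-626/55
back: M2=-626/55
back: M1=35/4−3/8·-626/55=716/55
M: M0=0, M1=716/55, M2=-626/55, M3=0
seg 0: a=5, c=M0/2=0, d=(M1−M0)/(6·1)=358/165, b=Δ0−h0·(2M0+M1)/6=-1843/165
seg 1: a=-4, c=M1/2=358/55, d=(M2−M1)/(6·3)=-61/45, b=Δ1−h1·(2M1+M2)/6=-769/165
seg 2: a=4, c=M2/2=-313/55, d=(M3−M2)/(6·1)=313/165, b=Δ2−h2·(2M2+M3)/6=-364/165
t_q=19/4 → seg 2, τ=3/4; S=4+-364/165·τ+-313/55·τ²+313/165·τ³=-39/704

  seg 0: a=5 b=-1843/165 c=0 d=358/165
  seg 1: a=-4 b=-769/165 c=358/55 d=-61/45
  seg 2: a=4 b=-364/165 c=-313/55 d=313/165
S(19/4) = -39/704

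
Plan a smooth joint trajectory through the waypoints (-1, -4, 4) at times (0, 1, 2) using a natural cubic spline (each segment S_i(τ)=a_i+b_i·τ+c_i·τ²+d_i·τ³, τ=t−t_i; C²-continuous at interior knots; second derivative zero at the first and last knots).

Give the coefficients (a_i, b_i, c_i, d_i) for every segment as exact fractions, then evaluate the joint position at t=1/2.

Δ: Δ0=-3, Δ1=8
row 1: diag=4, rhs=66; c'=1/4, d'=33/2
back: M1=33/2
M: M0=0, M1=33/2, M2=0
seg 0: a=-1, c=M0/2=0, d=(M1−M0)/(6·1)=11/4, b=Δ0−h0·(2M0+M1)/6=-23/4
seg 1: a=-4, c=M1/2=33/4, d=(M2−M1)/(6·1)=-11/4, b=Δ1−h1·(2M1+M2)/6=5/2
t_q=1/2 → seg 0, τ=1/2; S=-1+-23/4·τ+0·τ²+11/4·τ³=-113/32

  seg 0: a=-1 b=-23/4 c=0 d=11/4
  seg 1: a=-4 b=5/2 c=33/4 d=-11/4
S(1/2) = -113/32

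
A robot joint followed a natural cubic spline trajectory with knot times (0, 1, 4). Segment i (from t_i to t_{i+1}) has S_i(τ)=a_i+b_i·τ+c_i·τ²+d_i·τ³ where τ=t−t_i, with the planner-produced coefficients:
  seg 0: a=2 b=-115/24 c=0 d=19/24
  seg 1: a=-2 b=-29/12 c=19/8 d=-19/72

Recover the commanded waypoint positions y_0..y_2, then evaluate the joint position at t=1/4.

y_0=2 y_1=-2 y_2=5
S(1/4) = 417/512

y_0 = S_0(0) = a_0 = 2
y_1 = S_1(0) = a_1 = -2
y_2 = S_1(3) = 5
t_q=1/4 is in segment 0 (τ=1/4); S_0(τ)=417/512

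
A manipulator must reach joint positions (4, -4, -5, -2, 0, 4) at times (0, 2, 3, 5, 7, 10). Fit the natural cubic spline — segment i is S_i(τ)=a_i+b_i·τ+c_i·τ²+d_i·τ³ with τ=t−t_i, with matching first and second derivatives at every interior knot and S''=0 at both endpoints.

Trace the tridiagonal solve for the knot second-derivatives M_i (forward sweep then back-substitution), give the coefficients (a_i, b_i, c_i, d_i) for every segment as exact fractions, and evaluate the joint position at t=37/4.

Δ: Δ0=-4, Δ1=-1, Δ2=3/2, Δ3=1, Δ4=4/3
row 1: diag=6, rhs=18; c'=1/6, d'=3
row 2: denom=6−1·1/6=35/6; d'=(15−1·3)/(35/6)=72/35
row 3: denom=8−2·12/35=256/35; d'=(-3−2·72/35)/(256/35)=-249/256
row 4: denom=10−2·35/128=605/64; d'=(2−2·-249/256)/(605/64)=101/242
back: M4=101/242
back: M3=-249/256−35/128·101/242=-263/242
back: M2=72/35−12/35·-263/242=294/121
back: M1=3−1/6·294/121=314/121
M: M0=0, M1=314/121, M2=294/121, M3=-263/242, M4=101/242, M5=0
seg 0: a=4, c=M0/2=0, d=(M1−M0)/(6·2)=157/726, b=Δ0−h0·(2M0+M1)/6=-1766/363
seg 1: a=-4, c=M1/2=157/121, d=(M2−M1)/(6·1)=-10/363, b=Δ1−h1·(2M1+M2)/6=-824/363
seg 2: a=-5, c=M2/2=147/121, d=(M3−M2)/(6·2)=-851/2904, b=Δ2−h2·(2M2+M3)/6=8/33
seg 3: a=-2, c=M3/2=-263/484, d=(M4−M3)/(6·2)=91/726, b=Δ3−h3·(2M3+M4)/6=1151/726
seg 4: a=0, c=M4/2=101/484, d=(M5−M4)/(6·3)=-101/4356, b=Δ4−h4·(2M4+M5)/6=665/726
t_q=37/4 → seg 4, τ=9/4; S=0+665/726·τ+101/484·τ²+-101/4356·τ³=88383/30976

  seg 0: a=4 b=-1766/363 c=0 d=157/726
  seg 1: a=-4 b=-824/363 c=157/121 d=-10/363
  seg 2: a=-5 b=8/33 c=147/121 d=-851/2904
  seg 3: a=-2 b=1151/726 c=-263/484 d=91/726
  seg 4: a=0 b=665/726 c=101/484 d=-101/4356
S(37/4) = 88383/30976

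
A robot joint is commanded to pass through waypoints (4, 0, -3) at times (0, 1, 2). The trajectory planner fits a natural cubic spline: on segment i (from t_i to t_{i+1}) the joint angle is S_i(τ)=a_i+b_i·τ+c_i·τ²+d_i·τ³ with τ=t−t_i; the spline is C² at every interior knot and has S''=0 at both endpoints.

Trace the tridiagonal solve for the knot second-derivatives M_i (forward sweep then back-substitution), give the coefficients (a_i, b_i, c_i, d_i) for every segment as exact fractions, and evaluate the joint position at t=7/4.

Δ: Δ0=-4, Δ1=-3
row 1: diag=4, rhs=6; c'=1/4, d'=3/2
back: M1=3/2
M: M0=0, M1=3/2, M2=0
seg 0: a=4, c=M0/2=0, d=(M1−M0)/(6·1)=1/4, b=Δ0−h0·(2M0+M1)/6=-17/4
seg 1: a=0, c=M1/2=3/4, d=(M2−M1)/(6·1)=-1/4, b=Δ1−h1·(2M1+M2)/6=-7/2
t_q=7/4 → seg 1, τ=3/4; S=0+-7/2·τ+3/4·τ²+-1/4·τ³=-591/256

  seg 0: a=4 b=-17/4 c=0 d=1/4
  seg 1: a=0 b=-7/2 c=3/4 d=-1/4
S(7/4) = -591/256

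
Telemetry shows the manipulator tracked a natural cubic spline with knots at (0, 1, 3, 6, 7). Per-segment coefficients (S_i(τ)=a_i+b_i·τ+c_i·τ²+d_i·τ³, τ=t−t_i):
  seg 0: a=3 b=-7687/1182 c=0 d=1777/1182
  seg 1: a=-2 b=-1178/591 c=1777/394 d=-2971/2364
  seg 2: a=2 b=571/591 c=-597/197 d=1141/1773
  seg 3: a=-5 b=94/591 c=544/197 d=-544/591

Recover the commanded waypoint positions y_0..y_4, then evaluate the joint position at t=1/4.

y_0 = S_0(0) = a_0 = 3
y_1 = S_1(0) = a_1 = -2
y_2 = S_2(0) = a_2 = 2
y_3 = S_3(0) = a_3 = -5
y_4 = S_3(1) = -3
t_q=1/4 is in segment 0 (τ=1/4); S_0(τ)=35243/25216

y_0=3 y_1=-2 y_2=2 y_3=-5 y_4=-3
S(1/4) = 35243/25216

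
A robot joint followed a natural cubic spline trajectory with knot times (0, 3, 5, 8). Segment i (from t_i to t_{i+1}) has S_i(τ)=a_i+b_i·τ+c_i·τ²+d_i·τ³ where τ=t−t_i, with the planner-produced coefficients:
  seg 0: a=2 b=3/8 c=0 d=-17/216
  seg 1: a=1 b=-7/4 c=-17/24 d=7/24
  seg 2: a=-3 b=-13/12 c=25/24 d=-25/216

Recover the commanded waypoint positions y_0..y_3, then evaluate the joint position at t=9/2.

y_0 = S_0(0) = a_0 = 2
y_1 = S_1(0) = a_1 = 1
y_2 = S_2(0) = a_2 = -3
y_3 = S_2(3) = 0
t_q=9/2 is in segment 1 (τ=3/2); S_1(τ)=-143/64

y_0=2 y_1=1 y_2=-3 y_3=0
S(9/2) = -143/64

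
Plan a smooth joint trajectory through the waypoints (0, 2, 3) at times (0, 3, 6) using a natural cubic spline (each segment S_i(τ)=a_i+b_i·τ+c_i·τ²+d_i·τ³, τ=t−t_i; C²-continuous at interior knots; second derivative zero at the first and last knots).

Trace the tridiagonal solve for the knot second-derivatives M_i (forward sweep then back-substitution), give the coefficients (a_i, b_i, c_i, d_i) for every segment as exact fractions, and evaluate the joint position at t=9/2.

Δ: Δ0=2/3, Δ1=1/3
row 1: diag=12, rhs=-2; c'=1/4, d'=-1/6
back: M1=-1/6
M: M0=0, M1=-1/6, M2=0
seg 0: a=0, c=M0/2=0, d=(M1−M0)/(6·3)=-1/108, b=Δ0−h0·(2M0+M1)/6=3/4
seg 1: a=2, c=M1/2=-1/12, d=(M2−M1)/(6·3)=1/108, b=Δ1−h1·(2M1+M2)/6=1/2
t_q=9/2 → seg 1, τ=3/2; S=2+1/2·τ+-1/12·τ²+1/108·τ³=83/32

  seg 0: a=0 b=3/4 c=0 d=-1/108
  seg 1: a=2 b=1/2 c=-1/12 d=1/108
S(9/2) = 83/32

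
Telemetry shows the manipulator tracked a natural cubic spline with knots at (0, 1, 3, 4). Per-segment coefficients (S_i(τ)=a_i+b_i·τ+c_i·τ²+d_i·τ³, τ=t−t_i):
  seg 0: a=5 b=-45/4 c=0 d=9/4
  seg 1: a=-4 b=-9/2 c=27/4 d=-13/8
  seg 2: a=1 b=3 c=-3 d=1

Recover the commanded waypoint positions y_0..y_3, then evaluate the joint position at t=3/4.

y_0 = S_0(0) = a_0 = 5
y_1 = S_1(0) = a_1 = -4
y_2 = S_2(0) = a_2 = 1
y_3 = S_2(1) = 2
t_q=3/4 is in segment 0 (τ=3/4); S_0(τ)=-637/256

y_0=5 y_1=-4 y_2=1 y_3=2
S(3/4) = -637/256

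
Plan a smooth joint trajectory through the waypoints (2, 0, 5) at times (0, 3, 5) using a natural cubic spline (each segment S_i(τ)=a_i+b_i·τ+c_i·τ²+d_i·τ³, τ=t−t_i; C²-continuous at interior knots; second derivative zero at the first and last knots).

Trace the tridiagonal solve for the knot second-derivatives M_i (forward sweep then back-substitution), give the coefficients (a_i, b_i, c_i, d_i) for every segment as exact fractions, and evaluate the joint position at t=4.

Δ: Δ0=-2/3, Δ1=5/2
row 1: diag=10, rhs=19; c'=1/5, d'=19/10
back: M1=19/10
M: M0=0, M1=19/10, M2=0
seg 0: a=2, c=M0/2=0, d=(M1−M0)/(6·3)=19/180, b=Δ0−h0·(2M0+M1)/6=-97/60
seg 1: a=0, c=M1/2=19/20, d=(M2−M1)/(6·2)=-19/120, b=Δ1−h1·(2M1+M2)/6=37/30
t_q=4 → seg 1, τ=1; S=0+37/30·τ+19/20·τ²+-19/120·τ³=81/40

  seg 0: a=2 b=-97/60 c=0 d=19/180
  seg 1: a=0 b=37/30 c=19/20 d=-19/120
S(4) = 81/40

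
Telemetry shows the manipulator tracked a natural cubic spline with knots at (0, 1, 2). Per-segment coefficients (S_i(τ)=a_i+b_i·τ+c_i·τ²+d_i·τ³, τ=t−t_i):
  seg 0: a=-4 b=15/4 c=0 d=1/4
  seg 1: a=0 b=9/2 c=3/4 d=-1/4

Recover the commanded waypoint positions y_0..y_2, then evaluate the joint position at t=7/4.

y_0 = S_0(0) = a_0 = -4
y_1 = S_1(0) = a_1 = 0
y_2 = S_1(1) = 5
t_q=7/4 is in segment 1 (τ=3/4); S_1(τ)=945/256

y_0=-4 y_1=0 y_2=5
S(7/4) = 945/256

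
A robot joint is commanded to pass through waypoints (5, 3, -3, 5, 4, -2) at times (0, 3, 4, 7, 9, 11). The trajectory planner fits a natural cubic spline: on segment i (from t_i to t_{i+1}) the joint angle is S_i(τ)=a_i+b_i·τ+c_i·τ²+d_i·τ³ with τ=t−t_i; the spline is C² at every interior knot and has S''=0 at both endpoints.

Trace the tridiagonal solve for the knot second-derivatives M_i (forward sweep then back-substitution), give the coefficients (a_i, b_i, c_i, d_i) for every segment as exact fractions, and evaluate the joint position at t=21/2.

  seg 0: a=5 b=7927/4212 c=0 d=-10735/37908
  seg 1: a=3 b=-12139/2106 c=-10735/4212 d=3247/1404
  seg 2: a=-3 b=-16525/4212 c=4622/1053 d=-27707/37908
  seg 3: a=5 b=5641/2106 c=-3073/1404 d=2525/8424
  seg 4: a=4 b=-2611/1053 c=-137/351 d=137/2106
S(21/2) = -2123/5616

Δ: Δ0=-2/3, Δ1=-6, Δ2=8/3, Δ3=-1/2, Δ4=-3
row 1: diag=8, rhs=-32; c'=1/8, d'=-4
row 2: denom=8−1·1/8=63/8; d'=(52−1·-4)/(63/8)=64/9
row 3: denom=10−3·8/21=62/7; d'=(-19−3·64/9)/(62/7)=-847/186
row 4: denom=8−2·7/31=234/31; d'=(-15−2·-847/186)/(234/31)=-274/351
back: M4=-274/351
back: M3=-847/186−7/31·-274/351=-3073/702
back: M2=64/9−8/21·-3073/702=9244/1053
back: M1=-4−1/8·9244/1053=-10735/2106
M: M0=0, M1=-10735/2106, M2=9244/1053, M3=-3073/702, M4=-274/351, M5=0
seg 0: a=5, c=M0/2=0, d=(M1−M0)/(6·3)=-10735/37908, b=Δ0−h0·(2M0+M1)/6=7927/4212
seg 1: a=3, c=M1/2=-10735/4212, d=(M2−M1)/(6·1)=3247/1404, b=Δ1−h1·(2M1+M2)/6=-12139/2106
seg 2: a=-3, c=M2/2=4622/1053, d=(M3−M2)/(6·3)=-27707/37908, b=Δ2−h2·(2M2+M3)/6=-16525/4212
seg 3: a=5, c=M3/2=-3073/1404, d=(M4−M3)/(6·2)=2525/8424, b=Δ3−h3·(2M3+M4)/6=5641/2106
seg 4: a=4, c=M4/2=-137/351, d=(M5−M4)/(6·2)=137/2106, b=Δ4−h4·(2M4+M5)/6=-2611/1053
t_q=21/2 → seg 4, τ=3/2; S=4+-2611/1053·τ+-137/351·τ²+137/2106·τ³=-2123/5616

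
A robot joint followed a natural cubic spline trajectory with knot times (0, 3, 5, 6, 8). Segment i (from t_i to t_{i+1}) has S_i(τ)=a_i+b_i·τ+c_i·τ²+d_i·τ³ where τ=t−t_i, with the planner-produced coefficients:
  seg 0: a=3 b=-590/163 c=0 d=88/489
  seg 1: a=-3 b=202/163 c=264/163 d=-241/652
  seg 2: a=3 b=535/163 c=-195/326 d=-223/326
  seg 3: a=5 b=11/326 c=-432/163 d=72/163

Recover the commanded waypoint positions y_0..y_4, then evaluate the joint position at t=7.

y_0 = S_0(0) = a_0 = 3
y_1 = S_1(0) = a_1 = -3
y_2 = S_2(0) = a_2 = 3
y_3 = S_3(0) = a_3 = 5
y_4 = S_3(2) = -2
t_q=7 is in segment 3 (τ=1); S_3(τ)=921/326

y_0=3 y_1=-3 y_2=3 y_3=5 y_4=-2
S(7) = 921/326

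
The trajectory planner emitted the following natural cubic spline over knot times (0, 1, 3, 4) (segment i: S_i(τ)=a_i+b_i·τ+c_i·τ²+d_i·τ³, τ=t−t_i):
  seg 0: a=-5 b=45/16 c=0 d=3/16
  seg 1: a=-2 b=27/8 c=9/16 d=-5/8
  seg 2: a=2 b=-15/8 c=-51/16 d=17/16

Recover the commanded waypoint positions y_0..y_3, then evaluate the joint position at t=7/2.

y_0=-5 y_1=-2 y_2=2 y_3=-2
S(7/2) = 51/128

y_0 = S_0(0) = a_0 = -5
y_1 = S_1(0) = a_1 = -2
y_2 = S_2(0) = a_2 = 2
y_3 = S_2(1) = -2
t_q=7/2 is in segment 2 (τ=1/2); S_2(τ)=51/128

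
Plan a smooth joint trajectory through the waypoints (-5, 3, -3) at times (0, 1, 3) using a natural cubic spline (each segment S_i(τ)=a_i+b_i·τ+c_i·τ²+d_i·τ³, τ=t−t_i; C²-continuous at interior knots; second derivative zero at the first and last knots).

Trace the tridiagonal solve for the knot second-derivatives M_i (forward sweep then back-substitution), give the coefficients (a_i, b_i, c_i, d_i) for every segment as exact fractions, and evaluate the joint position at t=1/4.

Δ: Δ0=8, Δ1=-3
row 1: diag=6, rhs=-66; c'=1/3, d'=-11
back: M1=-11
M: M0=0, M1=-11, M2=0
seg 0: a=-5, c=M0/2=0, d=(M1−M0)/(6·1)=-11/6, b=Δ0−h0·(2M0+M1)/6=59/6
seg 1: a=3, c=M1/2=-11/2, d=(M2−M1)/(6·2)=11/12, b=Δ1−h1·(2M1+M2)/6=13/3
t_q=1/4 → seg 0, τ=1/4; S=-5+59/6·τ+0·τ²+-11/6·τ³=-329/128

  seg 0: a=-5 b=59/6 c=0 d=-11/6
  seg 1: a=3 b=13/3 c=-11/2 d=11/12
S(1/4) = -329/128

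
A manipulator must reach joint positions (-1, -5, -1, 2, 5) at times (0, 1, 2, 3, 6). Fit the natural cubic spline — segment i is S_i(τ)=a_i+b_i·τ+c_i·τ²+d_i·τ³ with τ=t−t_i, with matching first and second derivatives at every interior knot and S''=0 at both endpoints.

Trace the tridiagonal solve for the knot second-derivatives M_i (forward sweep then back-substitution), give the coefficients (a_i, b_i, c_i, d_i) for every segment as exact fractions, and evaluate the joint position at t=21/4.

Δ: Δ0=-4, Δ1=4, Δ2=3, Δ3=1
row 1: diag=4, rhs=48; c'=1/4, d'=12
row 2: denom=4−1·1/4=15/4; d'=(-6−1·12)/(15/4)=-24/5
row 3: denom=8−1·4/15=116/15; d'=(-12−1·-24/5)/(116/15)=-27/29
back: M3=-27/29
back: M2=-24/5−4/15·-27/29=-132/29
back: M1=12−1/4·-132/29=381/29
M: M0=0, M1=381/29, M2=-132/29, M3=-27/29, M4=0
seg 0: a=-1, c=M0/2=0, d=(M1−M0)/(6·1)=127/58, b=Δ0−h0·(2M0+M1)/6=-359/58
seg 1: a=-5, c=M1/2=381/58, d=(M2−M1)/(6·1)=-171/58, b=Δ1−h1·(2M1+M2)/6=11/29
seg 2: a=-1, c=M2/2=-66/29, d=(M3−M2)/(6·1)=35/58, b=Δ2−h2·(2M2+M3)/6=271/58
seg 3: a=2, c=M3/2=-27/58, d=(M4−M3)/(6·3)=3/58, b=Δ3−h3·(2M3+M4)/6=56/29
t_q=21/4 → seg 3, τ=9/4; S=2+56/29·τ+-27/58·τ²+3/58·τ³=16991/3712

  seg 0: a=-1 b=-359/58 c=0 d=127/58
  seg 1: a=-5 b=11/29 c=381/58 d=-171/58
  seg 2: a=-1 b=271/58 c=-66/29 d=35/58
  seg 3: a=2 b=56/29 c=-27/58 d=3/58
S(21/4) = 16991/3712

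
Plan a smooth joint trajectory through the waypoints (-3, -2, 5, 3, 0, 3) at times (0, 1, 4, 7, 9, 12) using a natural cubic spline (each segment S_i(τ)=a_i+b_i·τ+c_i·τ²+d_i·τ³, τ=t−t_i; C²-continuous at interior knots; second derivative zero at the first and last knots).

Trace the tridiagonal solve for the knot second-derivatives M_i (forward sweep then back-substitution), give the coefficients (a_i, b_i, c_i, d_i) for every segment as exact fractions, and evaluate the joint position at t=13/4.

Δ: Δ0=1, Δ1=7/3, Δ2=-2/3, Δ3=-3/2, Δ4=1
row 1: diag=8, rhs=8; c'=3/8, d'=1
row 2: denom=12−3·3/8=87/8; d'=(-18−3·1)/(87/8)=-56/29
row 3: denom=10−3·8/29=266/29; d'=(-5−3·-56/29)/(266/29)=23/266
row 4: denom=10−2·29/133=1272/133; d'=(15−2·23/266)/(1272/133)=493/318
back: M4=493/318
back: M3=23/266−29/133·493/318=-40/159
back: M2=-56/29−8/29·-40/159=-296/159
back: M1=1−3/8·-296/159=90/53
M: M0=0, M1=90/53, M2=-296/159, M3=-40/159, M4=493/318, M5=0
seg 0: a=-3, c=M0/2=0, d=(M1−M0)/(6·1)=15/53, b=Δ0−h0·(2M0+M1)/6=38/53
seg 1: a=-2, c=M1/2=45/53, d=(M2−M1)/(6·3)=-283/1431, b=Δ1−h1·(2M1+M2)/6=83/53
seg 2: a=5, c=M2/2=-148/159, d=(M3−M2)/(6·3)=128/1431, b=Δ2−h2·(2M2+M3)/6=70/53
seg 3: a=3, c=M3/2=-20/159, d=(M4−M3)/(6·2)=191/1272, b=Δ3−h3·(2M3+M4)/6=-98/53
seg 4: a=0, c=M4/2=493/636, d=(M5−M4)/(6·3)=-493/5724, b=Δ4−h4·(2M4+M5)/6=-175/318
t_q=13/4 → seg 1, τ=9/4; S=-2+83/53·τ+45/53·τ²+-283/1431·τ³=12107/3392

  seg 0: a=-3 b=38/53 c=0 d=15/53
  seg 1: a=-2 b=83/53 c=45/53 d=-283/1431
  seg 2: a=5 b=70/53 c=-148/159 d=128/1431
  seg 3: a=3 b=-98/53 c=-20/159 d=191/1272
  seg 4: a=0 b=-175/318 c=493/636 d=-493/5724
S(13/4) = 12107/3392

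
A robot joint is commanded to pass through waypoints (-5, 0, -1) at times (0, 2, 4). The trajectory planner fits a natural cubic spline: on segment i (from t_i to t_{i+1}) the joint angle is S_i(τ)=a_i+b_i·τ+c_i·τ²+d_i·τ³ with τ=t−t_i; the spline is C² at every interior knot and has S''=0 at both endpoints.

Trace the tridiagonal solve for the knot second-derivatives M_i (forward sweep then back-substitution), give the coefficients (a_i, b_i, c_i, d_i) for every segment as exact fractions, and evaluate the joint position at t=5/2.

Δ: Δ0=5/2, Δ1=-1/2
row 1: diag=8, rhs=-18; c'=1/4, d'=-9/4
back: M1=-9/4
M: M0=0, M1=-9/4, M2=0
seg 0: a=-5, c=M0/2=0, d=(M1−M0)/(6·2)=-3/16, b=Δ0−h0·(2M0+M1)/6=13/4
seg 1: a=0, c=M1/2=-9/8, d=(M2−M1)/(6·2)=3/16, b=Δ1−h1·(2M1+M2)/6=1
t_q=5/2 → seg 1, τ=1/2; S=0+1·τ+-9/8·τ²+3/16·τ³=31/128

  seg 0: a=-5 b=13/4 c=0 d=-3/16
  seg 1: a=0 b=1 c=-9/8 d=3/16
S(5/2) = 31/128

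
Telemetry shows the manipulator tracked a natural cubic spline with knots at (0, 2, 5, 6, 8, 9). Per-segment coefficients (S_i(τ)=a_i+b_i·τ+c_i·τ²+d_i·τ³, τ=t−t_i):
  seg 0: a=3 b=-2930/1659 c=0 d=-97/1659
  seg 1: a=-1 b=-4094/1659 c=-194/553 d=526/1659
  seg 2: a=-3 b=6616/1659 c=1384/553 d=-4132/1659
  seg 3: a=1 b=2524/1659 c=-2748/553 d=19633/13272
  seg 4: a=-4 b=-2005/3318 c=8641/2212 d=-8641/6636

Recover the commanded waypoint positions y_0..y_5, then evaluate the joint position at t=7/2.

y_0=3 y_1=-1 y_2=-3 y_3=1 y_4=-4 y_5=-2
S(7/2) = -1397/316

y_0 = S_0(0) = a_0 = 3
y_1 = S_1(0) = a_1 = -1
y_2 = S_2(0) = a_2 = -3
y_3 = S_3(0) = a_3 = 1
y_4 = S_4(0) = a_4 = -4
y_5 = S_4(1) = -2
t_q=7/2 is in segment 1 (τ=3/2); S_1(τ)=-1397/316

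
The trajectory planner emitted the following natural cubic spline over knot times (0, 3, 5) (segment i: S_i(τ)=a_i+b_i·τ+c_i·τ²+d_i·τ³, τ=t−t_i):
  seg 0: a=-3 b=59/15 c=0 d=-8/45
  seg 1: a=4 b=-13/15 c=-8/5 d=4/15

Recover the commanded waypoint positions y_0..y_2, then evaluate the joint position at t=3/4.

y_0=-3 y_1=4 y_2=-2
S(3/4) = -1/8

y_0 = S_0(0) = a_0 = -3
y_1 = S_1(0) = a_1 = 4
y_2 = S_1(2) = -2
t_q=3/4 is in segment 0 (τ=3/4); S_0(τ)=-1/8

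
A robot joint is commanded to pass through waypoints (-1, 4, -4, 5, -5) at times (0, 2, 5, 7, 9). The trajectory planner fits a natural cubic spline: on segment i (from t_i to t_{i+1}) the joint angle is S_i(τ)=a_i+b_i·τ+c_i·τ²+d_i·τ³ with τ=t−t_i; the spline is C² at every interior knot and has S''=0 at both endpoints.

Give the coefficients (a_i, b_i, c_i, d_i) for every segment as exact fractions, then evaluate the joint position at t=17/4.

  seg 0: a=-1 b=4445/1032 c=0 d=-1865/4128
  seg 1: a=4 b=-575/516 c=-1865/688 d=503/688
  seg 2: a=-4 b=4873/2064 c=1331/344 d=-11557/8256
  seg 3: a=5 b=1073/1032 c=-6233/1376 d=6233/8256
S(17/4) = -171845/44032

Δ: Δ0=5/2, Δ1=-8/3, Δ2=9/2, Δ3=-5
row 1: diag=10, rhs=-31; c'=3/10, d'=-31/10
row 2: denom=10−3·3/10=91/10; d'=(43−3·-31/10)/(91/10)=523/91
row 3: denom=8−2·20/91=688/91; d'=(-57−2·523/91)/(688/91)=-6233/688
back: M3=-6233/688
back: M2=523/91−20/91·-6233/688=1331/172
back: M1=-31/10−3/10·1331/172=-1865/344
M: M0=0, M1=-1865/344, M2=1331/172, M3=-6233/688, M4=0
seg 0: a=-1, c=M0/2=0, d=(M1−M0)/(6·2)=-1865/4128, b=Δ0−h0·(2M0+M1)/6=4445/1032
seg 1: a=4, c=M1/2=-1865/688, d=(M2−M1)/(6·3)=503/688, b=Δ1−h1·(2M1+M2)/6=-575/516
seg 2: a=-4, c=M2/2=1331/344, d=(M3−M2)/(6·2)=-11557/8256, b=Δ2−h2·(2M2+M3)/6=4873/2064
seg 3: a=5, c=M3/2=-6233/1376, d=(M4−M3)/(6·2)=6233/8256, b=Δ3−h3·(2M3+M4)/6=1073/1032
t_q=17/4 → seg 1, τ=9/4; S=4+-575/516·τ+-1865/688·τ²+503/688·τ³=-171845/44032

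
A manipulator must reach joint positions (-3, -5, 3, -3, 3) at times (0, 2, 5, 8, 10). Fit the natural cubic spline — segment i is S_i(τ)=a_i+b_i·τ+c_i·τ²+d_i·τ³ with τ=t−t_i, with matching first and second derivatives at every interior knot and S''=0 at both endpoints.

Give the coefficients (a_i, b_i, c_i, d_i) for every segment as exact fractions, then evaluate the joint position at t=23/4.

Δ: Δ0=-1, Δ1=8/3, Δ2=-2, Δ3=3
row 1: diag=10, rhs=22; c'=3/10, d'=11/5
row 2: denom=12−3·3/10=111/10; d'=(-28−3·11/5)/(111/10)=-346/111
row 3: denom=10−3·10/37=340/37; d'=(30−3·-346/111)/(340/37)=364/85
back: M3=364/85
back: M2=-346/111−10/37·364/85=-218/51
back: M1=11/5−3/10·-218/51=296/85
M: M0=0, M1=296/85, M2=-218/51, M3=364/85, M4=0
seg 0: a=-3, c=M0/2=0, d=(M1−M0)/(6·2)=74/255, b=Δ0−h0·(2M0+M1)/6=-551/255
seg 1: a=-5, c=M1/2=148/85, d=(M2−M1)/(6·3)=-989/2295, b=Δ1−h1·(2M1+M2)/6=337/255
seg 2: a=3, c=M2/2=-109/51, d=(M3−M2)/(6·3)=1091/2295, b=Δ2−h2·(2M2+M3)/6=2/15
seg 3: a=-3, c=M3/2=182/85, d=(M4−M3)/(6·2)=-91/255, b=Δ3−h3·(2M3+M4)/6=37/255
t_q=23/4 → seg 2, τ=3/4; S=3+2/15·τ+-109/51·τ²+1091/2295·τ³=2283/1088

  seg 0: a=-3 b=-551/255 c=0 d=74/255
  seg 1: a=-5 b=337/255 c=148/85 d=-989/2295
  seg 2: a=3 b=2/15 c=-109/51 d=1091/2295
  seg 3: a=-3 b=37/255 c=182/85 d=-91/255
S(23/4) = 2283/1088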